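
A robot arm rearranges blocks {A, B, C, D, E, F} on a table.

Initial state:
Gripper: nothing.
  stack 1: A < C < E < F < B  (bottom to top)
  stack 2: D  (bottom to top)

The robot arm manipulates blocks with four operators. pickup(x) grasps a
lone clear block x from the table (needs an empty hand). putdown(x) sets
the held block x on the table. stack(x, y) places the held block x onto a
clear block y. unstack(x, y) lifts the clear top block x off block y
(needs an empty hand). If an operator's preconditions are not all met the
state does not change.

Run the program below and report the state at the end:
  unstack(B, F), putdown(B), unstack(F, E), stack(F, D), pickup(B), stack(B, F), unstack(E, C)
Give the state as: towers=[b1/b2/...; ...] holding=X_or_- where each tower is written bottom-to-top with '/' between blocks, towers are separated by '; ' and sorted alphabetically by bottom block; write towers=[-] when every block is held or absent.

step 1 (unstack(B, F)): towers=[A/C/E/F; D] holding=B
step 2 (putdown(B)): towers=[A/C/E/F; B; D] holding=-
step 3 (unstack(F, E)): towers=[A/C/E; B; D] holding=F
step 4 (stack(F, D)): towers=[A/C/E; B; D/F] holding=-
step 5 (pickup(B)): towers=[A/C/E; D/F] holding=B
step 6 (stack(B, F)): towers=[A/C/E; D/F/B] holding=-
step 7 (unstack(E, C)): towers=[A/C; D/F/B] holding=E

towers=[A/C; D/F/B] holding=E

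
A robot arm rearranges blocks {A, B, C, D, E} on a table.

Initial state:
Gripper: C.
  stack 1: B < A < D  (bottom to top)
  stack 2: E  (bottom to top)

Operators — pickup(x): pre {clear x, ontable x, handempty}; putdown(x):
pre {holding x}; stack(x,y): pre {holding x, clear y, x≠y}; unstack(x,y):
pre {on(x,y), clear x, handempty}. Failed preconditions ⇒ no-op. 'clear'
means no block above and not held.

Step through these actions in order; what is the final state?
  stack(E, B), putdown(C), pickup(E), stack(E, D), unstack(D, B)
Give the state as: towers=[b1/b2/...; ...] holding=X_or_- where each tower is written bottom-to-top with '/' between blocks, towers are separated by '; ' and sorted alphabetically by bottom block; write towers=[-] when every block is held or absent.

towers=[B/A/D/E; C] holding=-

step 1 (stack(E, B)) [no-op]: towers=[B/A/D; E] holding=C
step 2 (putdown(C)): towers=[B/A/D; C; E] holding=-
step 3 (pickup(E)): towers=[B/A/D; C] holding=E
step 4 (stack(E, D)): towers=[B/A/D/E; C] holding=-
step 5 (unstack(D, B)) [no-op]: towers=[B/A/D/E; C] holding=-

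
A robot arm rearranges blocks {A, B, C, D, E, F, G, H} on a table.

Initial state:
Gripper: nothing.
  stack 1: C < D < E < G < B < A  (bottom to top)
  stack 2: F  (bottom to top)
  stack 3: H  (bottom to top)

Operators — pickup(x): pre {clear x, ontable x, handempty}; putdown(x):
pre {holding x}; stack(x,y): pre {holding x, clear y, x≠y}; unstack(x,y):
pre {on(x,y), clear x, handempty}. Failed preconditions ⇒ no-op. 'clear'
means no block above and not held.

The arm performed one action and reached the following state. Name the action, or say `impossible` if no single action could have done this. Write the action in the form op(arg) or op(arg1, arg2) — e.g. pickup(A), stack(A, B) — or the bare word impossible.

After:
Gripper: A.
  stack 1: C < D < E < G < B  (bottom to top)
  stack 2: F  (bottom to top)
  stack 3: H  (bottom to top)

target: towers=[C/D/E/G/B; F; H] holding=A
     unstack(A, B) → towers=[C/D/E/G/B; F; H] holding=A  ← match
         pickup(H) → towers=[C/D/E/G/B/A; F] holding=H
         pickup(F) → towers=[C/D/E/G/B/A; H] holding=F

unstack(A, B)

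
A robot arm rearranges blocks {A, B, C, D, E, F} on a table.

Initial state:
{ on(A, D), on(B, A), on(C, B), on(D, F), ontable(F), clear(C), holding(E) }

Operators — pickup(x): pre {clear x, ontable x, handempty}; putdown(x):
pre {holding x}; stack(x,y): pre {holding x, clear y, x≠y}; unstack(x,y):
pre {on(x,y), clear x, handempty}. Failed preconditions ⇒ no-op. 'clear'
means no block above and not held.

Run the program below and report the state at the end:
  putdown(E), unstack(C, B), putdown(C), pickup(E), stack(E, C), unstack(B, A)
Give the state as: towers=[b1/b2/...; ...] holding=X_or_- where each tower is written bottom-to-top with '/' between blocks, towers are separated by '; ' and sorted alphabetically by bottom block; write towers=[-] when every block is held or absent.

step 1 (putdown(E)): towers=[E; F/D/A/B/C] holding=-
step 2 (unstack(C, B)): towers=[E; F/D/A/B] holding=C
step 3 (putdown(C)): towers=[C; E; F/D/A/B] holding=-
step 4 (pickup(E)): towers=[C; F/D/A/B] holding=E
step 5 (stack(E, C)): towers=[C/E; F/D/A/B] holding=-
step 6 (unstack(B, A)): towers=[C/E; F/D/A] holding=B

towers=[C/E; F/D/A] holding=B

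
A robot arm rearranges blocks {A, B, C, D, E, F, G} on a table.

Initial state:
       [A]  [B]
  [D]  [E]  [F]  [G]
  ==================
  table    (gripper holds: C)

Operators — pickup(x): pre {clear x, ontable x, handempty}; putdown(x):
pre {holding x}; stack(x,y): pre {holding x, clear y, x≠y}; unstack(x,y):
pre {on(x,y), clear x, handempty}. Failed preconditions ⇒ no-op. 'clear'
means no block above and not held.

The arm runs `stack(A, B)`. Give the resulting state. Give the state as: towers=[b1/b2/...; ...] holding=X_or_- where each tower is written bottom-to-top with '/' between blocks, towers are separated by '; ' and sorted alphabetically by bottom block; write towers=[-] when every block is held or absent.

before: towers=[D; E/A; F/B; G] holding=C
pre[stack(A, B)]: holding(A) ✗, clear(B) ✓, A≠B ✓
holding(A) unmet → stack(A, B) is a no-op
after:  towers=[D; E/A; F/B; G] holding=C

towers=[D; E/A; F/B; G] holding=C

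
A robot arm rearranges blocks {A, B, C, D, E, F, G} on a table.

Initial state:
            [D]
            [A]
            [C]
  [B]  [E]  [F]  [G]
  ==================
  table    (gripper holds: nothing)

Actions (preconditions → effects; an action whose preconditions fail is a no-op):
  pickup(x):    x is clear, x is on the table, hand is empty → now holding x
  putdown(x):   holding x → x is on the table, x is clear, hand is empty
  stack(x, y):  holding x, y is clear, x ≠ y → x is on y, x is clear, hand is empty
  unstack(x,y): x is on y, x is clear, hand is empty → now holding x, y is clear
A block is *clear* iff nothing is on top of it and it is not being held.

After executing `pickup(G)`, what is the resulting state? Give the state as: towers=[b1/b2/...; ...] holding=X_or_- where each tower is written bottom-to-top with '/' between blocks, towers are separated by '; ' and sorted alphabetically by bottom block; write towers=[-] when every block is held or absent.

towers=[B; E; F/C/A/D] holding=G

before: towers=[B; E; F/C/A/D; G] holding=-
pre[pickup(G)]: clear(G) yes, ontable(G) yes, handempty yes
all met → apply pickup(G)
after:  towers=[B; E; F/C/A/D] holding=G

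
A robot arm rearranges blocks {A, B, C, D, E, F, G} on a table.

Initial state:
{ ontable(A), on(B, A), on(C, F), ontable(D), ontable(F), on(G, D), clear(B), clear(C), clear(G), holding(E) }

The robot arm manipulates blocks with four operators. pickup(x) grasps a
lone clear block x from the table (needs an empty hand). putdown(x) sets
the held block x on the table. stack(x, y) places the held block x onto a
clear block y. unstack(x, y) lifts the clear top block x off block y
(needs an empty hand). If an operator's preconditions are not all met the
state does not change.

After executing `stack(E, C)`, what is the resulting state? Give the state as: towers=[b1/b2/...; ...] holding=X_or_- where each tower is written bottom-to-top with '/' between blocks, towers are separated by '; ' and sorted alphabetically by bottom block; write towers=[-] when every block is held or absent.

before: towers=[A/B; D/G; F/C] holding=E
pre[stack(E, C)]: holding(E) yes, clear(C) yes, E≠C yes
all met → apply stack(E, C)
after:  towers=[A/B; D/G; F/C/E] holding=-

towers=[A/B; D/G; F/C/E] holding=-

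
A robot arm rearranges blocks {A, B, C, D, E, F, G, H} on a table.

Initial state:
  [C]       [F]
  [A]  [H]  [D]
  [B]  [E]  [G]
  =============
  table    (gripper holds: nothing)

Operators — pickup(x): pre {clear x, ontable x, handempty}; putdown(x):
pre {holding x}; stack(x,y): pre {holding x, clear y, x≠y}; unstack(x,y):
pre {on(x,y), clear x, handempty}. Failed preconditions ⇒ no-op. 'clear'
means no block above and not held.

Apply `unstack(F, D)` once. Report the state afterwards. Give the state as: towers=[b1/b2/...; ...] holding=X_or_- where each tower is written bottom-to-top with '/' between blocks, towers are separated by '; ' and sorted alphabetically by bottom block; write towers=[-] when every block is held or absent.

before: towers=[B/A/C; E/H; G/D/F] holding=-
pre[unstack(F, D)]: on(F,D) yes, clear(F) yes, handempty yes
all met → apply unstack(F, D)
after:  towers=[B/A/C; E/H; G/D] holding=F

towers=[B/A/C; E/H; G/D] holding=F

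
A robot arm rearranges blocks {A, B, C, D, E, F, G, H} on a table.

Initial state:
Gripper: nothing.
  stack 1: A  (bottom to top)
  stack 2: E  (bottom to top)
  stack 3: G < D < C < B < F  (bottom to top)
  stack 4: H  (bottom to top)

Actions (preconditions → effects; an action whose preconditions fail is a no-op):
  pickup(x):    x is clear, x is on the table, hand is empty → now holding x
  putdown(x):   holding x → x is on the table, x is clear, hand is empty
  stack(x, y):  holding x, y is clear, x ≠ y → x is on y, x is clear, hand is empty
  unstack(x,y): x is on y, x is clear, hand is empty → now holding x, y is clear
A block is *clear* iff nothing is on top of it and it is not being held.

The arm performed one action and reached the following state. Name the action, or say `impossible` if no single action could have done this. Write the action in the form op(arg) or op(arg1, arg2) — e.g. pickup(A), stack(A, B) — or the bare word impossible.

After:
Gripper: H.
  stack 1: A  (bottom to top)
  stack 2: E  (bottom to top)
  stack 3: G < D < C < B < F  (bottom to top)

target: towers=[A; E; G/D/C/B/F] holding=H
         pickup(A) → towers=[E; G/D/C/B/F; H] holding=A
         pickup(E) → towers=[A; G/D/C/B/F; H] holding=E
         pickup(H) → towers=[A; E; G/D/C/B/F] holding=H  ← match
     unstack(F, B) → towers=[A; E; G/D/C/B; H] holding=F

pickup(H)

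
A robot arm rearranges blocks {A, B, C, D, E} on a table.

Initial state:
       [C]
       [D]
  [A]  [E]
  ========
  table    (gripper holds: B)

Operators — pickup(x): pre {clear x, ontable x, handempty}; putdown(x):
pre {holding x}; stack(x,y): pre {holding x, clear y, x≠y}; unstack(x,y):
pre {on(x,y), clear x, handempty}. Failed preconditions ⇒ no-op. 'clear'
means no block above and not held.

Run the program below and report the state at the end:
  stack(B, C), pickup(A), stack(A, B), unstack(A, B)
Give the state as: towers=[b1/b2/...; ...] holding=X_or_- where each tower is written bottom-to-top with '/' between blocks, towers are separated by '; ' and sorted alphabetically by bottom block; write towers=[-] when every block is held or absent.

towers=[E/D/C/B] holding=A

step 1 (stack(B, C)): towers=[A; E/D/C/B] holding=-
step 2 (pickup(A)): towers=[E/D/C/B] holding=A
step 3 (stack(A, B)): towers=[E/D/C/B/A] holding=-
step 4 (unstack(A, B)): towers=[E/D/C/B] holding=A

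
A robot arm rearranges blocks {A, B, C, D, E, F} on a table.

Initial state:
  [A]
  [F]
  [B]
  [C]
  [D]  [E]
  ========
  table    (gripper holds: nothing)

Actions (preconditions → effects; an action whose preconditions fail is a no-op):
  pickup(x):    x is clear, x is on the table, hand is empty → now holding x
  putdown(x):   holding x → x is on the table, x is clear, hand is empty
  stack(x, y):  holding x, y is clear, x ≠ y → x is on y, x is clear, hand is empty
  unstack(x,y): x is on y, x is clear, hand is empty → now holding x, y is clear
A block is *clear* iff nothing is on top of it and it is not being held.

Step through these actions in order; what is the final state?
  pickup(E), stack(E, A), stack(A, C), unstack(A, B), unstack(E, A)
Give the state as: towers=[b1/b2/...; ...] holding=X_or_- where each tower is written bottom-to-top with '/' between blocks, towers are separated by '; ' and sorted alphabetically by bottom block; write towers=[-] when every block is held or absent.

step 1 (pickup(E)): towers=[D/C/B/F/A] holding=E
step 2 (stack(E, A)): towers=[D/C/B/F/A/E] holding=-
step 3 (stack(A, C)) [no-op]: towers=[D/C/B/F/A/E] holding=-
step 4 (unstack(A, B)) [no-op]: towers=[D/C/B/F/A/E] holding=-
step 5 (unstack(E, A)): towers=[D/C/B/F/A] holding=E

towers=[D/C/B/F/A] holding=E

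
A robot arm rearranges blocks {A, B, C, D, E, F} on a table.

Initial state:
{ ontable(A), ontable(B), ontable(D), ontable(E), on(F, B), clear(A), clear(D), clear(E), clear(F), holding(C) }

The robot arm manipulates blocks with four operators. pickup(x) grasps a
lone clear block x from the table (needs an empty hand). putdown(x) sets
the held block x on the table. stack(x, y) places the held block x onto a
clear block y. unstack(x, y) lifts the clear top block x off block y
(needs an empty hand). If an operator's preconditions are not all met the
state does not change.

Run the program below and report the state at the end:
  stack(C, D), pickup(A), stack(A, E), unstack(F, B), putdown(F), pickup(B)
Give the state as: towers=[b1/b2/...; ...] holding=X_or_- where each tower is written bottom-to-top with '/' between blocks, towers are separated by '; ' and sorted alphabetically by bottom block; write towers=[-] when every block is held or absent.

towers=[D/C; E/A; F] holding=B

step 1 (stack(C, D)): towers=[A; B/F; D/C; E] holding=-
step 2 (pickup(A)): towers=[B/F; D/C; E] holding=A
step 3 (stack(A, E)): towers=[B/F; D/C; E/A] holding=-
step 4 (unstack(F, B)): towers=[B; D/C; E/A] holding=F
step 5 (putdown(F)): towers=[B; D/C; E/A; F] holding=-
step 6 (pickup(B)): towers=[D/C; E/A; F] holding=B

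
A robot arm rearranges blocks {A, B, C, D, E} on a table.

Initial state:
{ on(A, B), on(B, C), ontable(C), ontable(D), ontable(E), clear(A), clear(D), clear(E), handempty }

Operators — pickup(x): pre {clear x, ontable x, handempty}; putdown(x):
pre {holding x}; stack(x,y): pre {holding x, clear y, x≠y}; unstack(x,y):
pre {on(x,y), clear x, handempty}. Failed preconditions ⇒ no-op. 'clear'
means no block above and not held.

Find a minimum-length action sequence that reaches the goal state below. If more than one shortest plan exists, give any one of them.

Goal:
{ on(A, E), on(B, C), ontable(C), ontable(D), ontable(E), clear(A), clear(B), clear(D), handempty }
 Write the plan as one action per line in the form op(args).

step 1 (unstack(A, B)): towers=[C/B; D; E] holding=A
step 2 (stack(A, E)): towers=[C/B; D; E/A] holding=-
goal check: towers=[C/B; D; E/A] holding=- — reached (length 2, optimal by BFS)

unstack(A, B)
stack(A, E)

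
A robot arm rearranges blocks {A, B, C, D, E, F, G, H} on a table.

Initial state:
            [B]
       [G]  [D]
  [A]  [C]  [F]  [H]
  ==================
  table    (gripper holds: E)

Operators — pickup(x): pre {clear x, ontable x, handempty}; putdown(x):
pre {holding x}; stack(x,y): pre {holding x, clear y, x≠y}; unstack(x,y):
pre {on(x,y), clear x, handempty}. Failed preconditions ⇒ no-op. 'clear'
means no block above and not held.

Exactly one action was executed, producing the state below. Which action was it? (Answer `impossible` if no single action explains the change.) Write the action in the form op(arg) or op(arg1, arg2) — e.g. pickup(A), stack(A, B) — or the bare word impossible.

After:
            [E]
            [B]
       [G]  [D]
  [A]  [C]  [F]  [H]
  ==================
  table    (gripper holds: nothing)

stack(E, B)

target: towers=[A; C/G; F/D/B/E; H] holding=-
        putdown(E) → towers=[A; C/G; E; F/D/B; H] holding=-
       stack(E, G) → towers=[A; C/G/E; F/D/B; H] holding=-
       stack(E, A) → towers=[A/E; C/G; F/D/B; H] holding=-
       stack(E, H) → towers=[A; C/G; F/D/B; H/E] holding=-
       stack(E, B) → towers=[A; C/G; F/D/B/E; H] holding=-  ← match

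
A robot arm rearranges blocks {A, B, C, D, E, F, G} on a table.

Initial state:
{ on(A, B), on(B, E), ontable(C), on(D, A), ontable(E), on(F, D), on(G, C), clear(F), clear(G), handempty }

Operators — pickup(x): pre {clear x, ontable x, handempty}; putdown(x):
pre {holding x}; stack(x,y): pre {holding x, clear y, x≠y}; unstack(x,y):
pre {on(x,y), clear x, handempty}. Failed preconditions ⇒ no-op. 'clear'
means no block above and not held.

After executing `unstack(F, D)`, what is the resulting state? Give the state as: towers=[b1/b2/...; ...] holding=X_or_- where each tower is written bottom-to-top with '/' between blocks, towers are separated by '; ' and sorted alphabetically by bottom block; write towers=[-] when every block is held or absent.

towers=[C/G; E/B/A/D] holding=F

before: towers=[C/G; E/B/A/D/F] holding=-
pre[unstack(F, D)]: on(F,D) yes, clear(F) yes, handempty yes
all met → apply unstack(F, D)
after:  towers=[C/G; E/B/A/D] holding=F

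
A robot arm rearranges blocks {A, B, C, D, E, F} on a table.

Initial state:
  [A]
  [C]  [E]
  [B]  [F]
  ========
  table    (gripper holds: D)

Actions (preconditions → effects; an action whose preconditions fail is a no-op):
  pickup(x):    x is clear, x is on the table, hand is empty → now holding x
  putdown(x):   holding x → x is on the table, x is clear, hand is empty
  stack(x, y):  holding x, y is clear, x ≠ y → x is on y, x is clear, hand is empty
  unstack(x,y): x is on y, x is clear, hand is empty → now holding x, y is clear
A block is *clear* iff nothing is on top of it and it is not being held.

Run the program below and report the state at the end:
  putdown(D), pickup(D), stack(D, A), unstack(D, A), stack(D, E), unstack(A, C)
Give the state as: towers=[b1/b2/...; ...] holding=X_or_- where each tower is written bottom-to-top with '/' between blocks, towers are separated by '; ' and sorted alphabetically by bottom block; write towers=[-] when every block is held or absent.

towers=[B/C; F/E/D] holding=A

step 1 (putdown(D)): towers=[B/C/A; D; F/E] holding=-
step 2 (pickup(D)): towers=[B/C/A; F/E] holding=D
step 3 (stack(D, A)): towers=[B/C/A/D; F/E] holding=-
step 4 (unstack(D, A)): towers=[B/C/A; F/E] holding=D
step 5 (stack(D, E)): towers=[B/C/A; F/E/D] holding=-
step 6 (unstack(A, C)): towers=[B/C; F/E/D] holding=A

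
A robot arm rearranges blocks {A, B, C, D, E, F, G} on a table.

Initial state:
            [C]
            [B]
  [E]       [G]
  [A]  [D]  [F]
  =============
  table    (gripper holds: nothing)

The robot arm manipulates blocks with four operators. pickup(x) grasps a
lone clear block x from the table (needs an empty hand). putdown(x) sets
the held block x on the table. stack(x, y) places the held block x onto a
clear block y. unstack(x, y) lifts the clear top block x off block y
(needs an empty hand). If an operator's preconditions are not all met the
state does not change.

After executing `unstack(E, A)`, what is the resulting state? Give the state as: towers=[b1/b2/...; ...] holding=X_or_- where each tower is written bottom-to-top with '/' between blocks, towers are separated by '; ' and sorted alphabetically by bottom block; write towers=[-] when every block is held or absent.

towers=[A; D; F/G/B/C] holding=E

before: towers=[A/E; D; F/G/B/C] holding=-
pre[unstack(E, A)]: on(E,A) ✓, clear(E) ✓, handempty ✓
all met → apply unstack(E, A)
after:  towers=[A; D; F/G/B/C] holding=E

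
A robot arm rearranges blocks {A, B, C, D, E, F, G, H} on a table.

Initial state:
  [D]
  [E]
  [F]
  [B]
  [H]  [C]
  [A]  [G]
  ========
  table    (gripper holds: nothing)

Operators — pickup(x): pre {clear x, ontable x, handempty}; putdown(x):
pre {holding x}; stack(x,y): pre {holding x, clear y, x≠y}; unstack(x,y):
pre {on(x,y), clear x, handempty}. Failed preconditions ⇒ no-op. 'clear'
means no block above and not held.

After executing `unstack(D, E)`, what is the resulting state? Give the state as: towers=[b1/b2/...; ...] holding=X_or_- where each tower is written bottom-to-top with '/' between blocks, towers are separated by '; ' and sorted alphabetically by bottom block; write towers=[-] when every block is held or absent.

towers=[A/H/B/F/E; G/C] holding=D

before: towers=[A/H/B/F/E/D; G/C] holding=-
pre[unstack(D, E)]: on(D,E) ✓, clear(D) ✓, handempty ✓
all met → apply unstack(D, E)
after:  towers=[A/H/B/F/E; G/C] holding=D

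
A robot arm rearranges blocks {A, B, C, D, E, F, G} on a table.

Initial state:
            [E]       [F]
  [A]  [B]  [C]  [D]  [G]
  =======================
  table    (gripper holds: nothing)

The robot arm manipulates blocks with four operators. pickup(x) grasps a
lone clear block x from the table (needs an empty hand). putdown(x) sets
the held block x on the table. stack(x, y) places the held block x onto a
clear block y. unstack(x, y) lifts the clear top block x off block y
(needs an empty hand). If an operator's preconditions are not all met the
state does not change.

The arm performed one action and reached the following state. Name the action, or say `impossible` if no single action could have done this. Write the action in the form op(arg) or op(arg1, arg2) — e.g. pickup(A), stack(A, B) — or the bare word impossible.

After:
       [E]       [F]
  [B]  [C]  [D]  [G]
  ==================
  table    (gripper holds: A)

pickup(A)

target: towers=[B; C/E; D; G/F] holding=A
         pickup(B) → towers=[A; C/E; D; G/F] holding=B
     unstack(F, G) → towers=[A; B; C/E; D; G] holding=F
         pickup(D) → towers=[A; B; C/E; G/F] holding=D
         pickup(A) → towers=[B; C/E; D; G/F] holding=A  ← match
     unstack(E, C) → towers=[A; B; C; D; G/F] holding=E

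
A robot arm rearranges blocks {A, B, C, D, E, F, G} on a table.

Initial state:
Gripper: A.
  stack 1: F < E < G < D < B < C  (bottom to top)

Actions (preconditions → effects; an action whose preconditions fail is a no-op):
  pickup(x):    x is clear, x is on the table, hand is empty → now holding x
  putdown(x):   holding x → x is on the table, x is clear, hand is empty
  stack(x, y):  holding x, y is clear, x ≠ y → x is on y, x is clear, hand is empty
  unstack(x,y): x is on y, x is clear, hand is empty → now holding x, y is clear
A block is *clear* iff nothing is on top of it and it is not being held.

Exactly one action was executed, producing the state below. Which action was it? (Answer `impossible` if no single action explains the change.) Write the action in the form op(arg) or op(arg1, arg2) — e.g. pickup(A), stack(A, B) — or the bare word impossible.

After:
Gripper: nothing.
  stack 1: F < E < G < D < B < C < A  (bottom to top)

target: towers=[F/E/G/D/B/C/A] holding=-
        putdown(A) → towers=[A; F/E/G/D/B/C] holding=-
       stack(A, C) → towers=[F/E/G/D/B/C/A] holding=-  ← match

stack(A, C)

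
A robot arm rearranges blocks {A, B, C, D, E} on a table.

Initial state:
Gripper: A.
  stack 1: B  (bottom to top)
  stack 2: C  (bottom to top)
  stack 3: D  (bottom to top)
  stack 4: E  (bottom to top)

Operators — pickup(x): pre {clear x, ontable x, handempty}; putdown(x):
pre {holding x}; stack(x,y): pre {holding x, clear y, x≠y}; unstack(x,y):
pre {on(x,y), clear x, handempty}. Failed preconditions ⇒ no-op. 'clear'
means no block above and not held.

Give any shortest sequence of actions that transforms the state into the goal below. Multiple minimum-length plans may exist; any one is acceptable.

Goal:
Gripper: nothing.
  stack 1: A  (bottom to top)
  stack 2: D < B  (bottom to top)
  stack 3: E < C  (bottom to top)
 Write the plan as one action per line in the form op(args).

step 1 (putdown(A)): towers=[A; B; C; D; E] holding=-
step 2 (pickup(B)): towers=[A; C; D; E] holding=B
step 3 (stack(B, D)): towers=[A; C; D/B; E] holding=-
step 4 (pickup(C)): towers=[A; D/B; E] holding=C
step 5 (stack(C, E)): towers=[A; D/B; E/C] holding=-
goal check: towers=[A; D/B; E/C] holding=- — reached (length 5, optimal by BFS)

putdown(A)
pickup(B)
stack(B, D)
pickup(C)
stack(C, E)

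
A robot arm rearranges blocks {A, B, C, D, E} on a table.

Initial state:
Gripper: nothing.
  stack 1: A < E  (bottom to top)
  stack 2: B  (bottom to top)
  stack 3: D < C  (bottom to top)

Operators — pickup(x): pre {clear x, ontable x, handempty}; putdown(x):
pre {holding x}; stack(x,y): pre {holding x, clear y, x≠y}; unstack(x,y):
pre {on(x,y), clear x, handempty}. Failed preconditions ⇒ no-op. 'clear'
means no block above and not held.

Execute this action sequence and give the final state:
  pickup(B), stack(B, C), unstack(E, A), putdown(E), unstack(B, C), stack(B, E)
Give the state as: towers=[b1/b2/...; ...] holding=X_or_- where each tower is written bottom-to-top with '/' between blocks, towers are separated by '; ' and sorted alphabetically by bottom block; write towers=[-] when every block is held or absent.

step 1 (pickup(B)): towers=[A/E; D/C] holding=B
step 2 (stack(B, C)): towers=[A/E; D/C/B] holding=-
step 3 (unstack(E, A)): towers=[A; D/C/B] holding=E
step 4 (putdown(E)): towers=[A; D/C/B; E] holding=-
step 5 (unstack(B, C)): towers=[A; D/C; E] holding=B
step 6 (stack(B, E)): towers=[A; D/C; E/B] holding=-

towers=[A; D/C; E/B] holding=-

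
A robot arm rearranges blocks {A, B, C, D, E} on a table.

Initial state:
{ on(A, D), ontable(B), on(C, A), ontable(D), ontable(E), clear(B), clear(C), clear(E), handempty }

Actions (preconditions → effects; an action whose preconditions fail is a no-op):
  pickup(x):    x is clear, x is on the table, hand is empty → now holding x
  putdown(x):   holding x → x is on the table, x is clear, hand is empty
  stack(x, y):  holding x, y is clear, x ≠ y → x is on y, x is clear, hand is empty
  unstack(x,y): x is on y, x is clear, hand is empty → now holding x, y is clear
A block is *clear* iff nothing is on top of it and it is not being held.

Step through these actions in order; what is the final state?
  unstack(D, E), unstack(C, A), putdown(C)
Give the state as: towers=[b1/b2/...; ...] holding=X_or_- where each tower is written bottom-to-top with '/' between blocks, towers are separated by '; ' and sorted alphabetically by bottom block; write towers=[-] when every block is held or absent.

step 1 (unstack(D, E)) [no-op]: towers=[B; D/A/C; E] holding=-
step 2 (unstack(C, A)): towers=[B; D/A; E] holding=C
step 3 (putdown(C)): towers=[B; C; D/A; E] holding=-

towers=[B; C; D/A; E] holding=-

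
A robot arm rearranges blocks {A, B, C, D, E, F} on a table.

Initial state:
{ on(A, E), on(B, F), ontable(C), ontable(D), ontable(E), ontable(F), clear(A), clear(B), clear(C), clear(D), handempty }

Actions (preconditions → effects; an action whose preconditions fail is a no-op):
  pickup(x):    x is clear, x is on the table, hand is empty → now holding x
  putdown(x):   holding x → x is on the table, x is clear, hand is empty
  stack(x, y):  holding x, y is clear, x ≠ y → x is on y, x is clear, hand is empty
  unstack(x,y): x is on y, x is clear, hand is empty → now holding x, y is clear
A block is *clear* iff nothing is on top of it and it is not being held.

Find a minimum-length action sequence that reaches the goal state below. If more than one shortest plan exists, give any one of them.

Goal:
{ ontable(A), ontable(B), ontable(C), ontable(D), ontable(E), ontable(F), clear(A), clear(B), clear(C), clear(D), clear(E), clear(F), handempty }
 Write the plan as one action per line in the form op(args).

unstack(B, F)
putdown(B)
unstack(A, E)
putdown(A)

step 1 (unstack(B, F)): towers=[C; D; E/A; F] holding=B
step 2 (putdown(B)): towers=[B; C; D; E/A; F] holding=-
step 3 (unstack(A, E)): towers=[B; C; D; E; F] holding=A
step 4 (putdown(A)): towers=[A; B; C; D; E; F] holding=-
goal check: towers=[A; B; C; D; E; F] holding=- — reached (length 4, optimal by BFS)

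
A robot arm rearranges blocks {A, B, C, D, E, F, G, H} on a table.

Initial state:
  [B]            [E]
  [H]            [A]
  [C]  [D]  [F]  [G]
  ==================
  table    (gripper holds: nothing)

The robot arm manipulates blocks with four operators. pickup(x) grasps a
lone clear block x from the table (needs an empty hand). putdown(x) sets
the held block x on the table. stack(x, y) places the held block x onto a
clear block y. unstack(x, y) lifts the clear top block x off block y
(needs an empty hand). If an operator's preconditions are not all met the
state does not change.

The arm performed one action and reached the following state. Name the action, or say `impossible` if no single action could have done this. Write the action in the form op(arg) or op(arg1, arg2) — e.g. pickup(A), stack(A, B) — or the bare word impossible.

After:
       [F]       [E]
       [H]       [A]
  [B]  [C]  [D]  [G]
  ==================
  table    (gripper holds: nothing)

target: towers=[B; C/H/F; D; G/A/E] holding=-
     unstack(E, A) → towers=[C/H/B; D; F; G/A] holding=E
     unstack(B, H) → towers=[C/H; D; F; G/A/E] holding=B
         pickup(F) → towers=[C/H/B; D; G/A/E] holding=F
         pickup(D) → towers=[C/H/B; F; G/A/E] holding=D
none of the 4 applicable actions match → impossible

impossible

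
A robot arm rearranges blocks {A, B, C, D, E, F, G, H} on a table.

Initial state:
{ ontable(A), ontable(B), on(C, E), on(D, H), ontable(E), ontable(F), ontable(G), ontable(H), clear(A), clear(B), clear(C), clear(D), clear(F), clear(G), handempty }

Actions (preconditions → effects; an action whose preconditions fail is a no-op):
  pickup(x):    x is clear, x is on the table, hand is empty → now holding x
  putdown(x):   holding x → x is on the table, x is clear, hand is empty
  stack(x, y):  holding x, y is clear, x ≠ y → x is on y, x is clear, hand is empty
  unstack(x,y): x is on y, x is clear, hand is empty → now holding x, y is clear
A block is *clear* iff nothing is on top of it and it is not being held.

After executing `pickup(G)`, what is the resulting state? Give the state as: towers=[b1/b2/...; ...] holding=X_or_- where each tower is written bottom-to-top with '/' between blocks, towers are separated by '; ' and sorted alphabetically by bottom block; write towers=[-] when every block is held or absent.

before: towers=[A; B; E/C; F; G; H/D] holding=-
pre[pickup(G)]: clear(G) ✓, ontable(G) ✓, handempty ✓
all met → apply pickup(G)
after:  towers=[A; B; E/C; F; H/D] holding=G

towers=[A; B; E/C; F; H/D] holding=G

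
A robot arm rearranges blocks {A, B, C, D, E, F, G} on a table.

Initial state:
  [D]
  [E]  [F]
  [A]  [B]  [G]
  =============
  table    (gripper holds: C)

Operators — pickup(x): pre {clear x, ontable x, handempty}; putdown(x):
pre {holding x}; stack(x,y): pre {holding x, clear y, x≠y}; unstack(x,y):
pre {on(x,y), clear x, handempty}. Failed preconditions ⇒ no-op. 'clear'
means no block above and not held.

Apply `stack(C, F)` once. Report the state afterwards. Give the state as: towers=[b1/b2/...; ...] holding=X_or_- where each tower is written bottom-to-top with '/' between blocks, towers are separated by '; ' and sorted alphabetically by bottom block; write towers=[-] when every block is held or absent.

towers=[A/E/D; B/F/C; G] holding=-

before: towers=[A/E/D; B/F; G] holding=C
pre[stack(C, F)]: holding(C) ok, clear(F) ok, C≠F ok
all met → apply stack(C, F)
after:  towers=[A/E/D; B/F/C; G] holding=-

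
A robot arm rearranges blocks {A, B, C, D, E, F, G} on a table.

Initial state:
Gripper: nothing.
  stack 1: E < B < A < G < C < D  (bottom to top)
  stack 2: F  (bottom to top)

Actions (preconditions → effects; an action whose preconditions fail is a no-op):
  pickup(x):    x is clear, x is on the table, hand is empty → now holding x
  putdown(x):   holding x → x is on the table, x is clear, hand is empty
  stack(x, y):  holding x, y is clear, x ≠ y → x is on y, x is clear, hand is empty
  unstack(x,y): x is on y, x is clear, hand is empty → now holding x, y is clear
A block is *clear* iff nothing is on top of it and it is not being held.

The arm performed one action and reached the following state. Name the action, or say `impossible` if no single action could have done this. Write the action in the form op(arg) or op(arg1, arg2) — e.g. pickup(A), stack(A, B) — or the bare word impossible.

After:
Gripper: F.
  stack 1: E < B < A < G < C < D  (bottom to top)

target: towers=[E/B/A/G/C/D] holding=F
         pickup(F) → towers=[E/B/A/G/C/D] holding=F  ← match
     unstack(D, C) → towers=[E/B/A/G/C; F] holding=D

pickup(F)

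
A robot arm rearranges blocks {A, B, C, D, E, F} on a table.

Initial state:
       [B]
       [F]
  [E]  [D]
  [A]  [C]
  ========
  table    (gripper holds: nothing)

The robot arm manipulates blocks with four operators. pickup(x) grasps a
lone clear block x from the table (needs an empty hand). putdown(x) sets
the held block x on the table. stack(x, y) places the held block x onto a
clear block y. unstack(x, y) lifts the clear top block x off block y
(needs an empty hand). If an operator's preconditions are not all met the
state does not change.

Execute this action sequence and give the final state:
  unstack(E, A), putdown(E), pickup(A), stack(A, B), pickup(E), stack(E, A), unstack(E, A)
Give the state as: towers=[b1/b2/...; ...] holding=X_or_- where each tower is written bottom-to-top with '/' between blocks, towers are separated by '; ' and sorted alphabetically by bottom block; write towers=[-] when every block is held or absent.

step 1 (unstack(E, A)): towers=[A; C/D/F/B] holding=E
step 2 (putdown(E)): towers=[A; C/D/F/B; E] holding=-
step 3 (pickup(A)): towers=[C/D/F/B; E] holding=A
step 4 (stack(A, B)): towers=[C/D/F/B/A; E] holding=-
step 5 (pickup(E)): towers=[C/D/F/B/A] holding=E
step 6 (stack(E, A)): towers=[C/D/F/B/A/E] holding=-
step 7 (unstack(E, A)): towers=[C/D/F/B/A] holding=E

towers=[C/D/F/B/A] holding=E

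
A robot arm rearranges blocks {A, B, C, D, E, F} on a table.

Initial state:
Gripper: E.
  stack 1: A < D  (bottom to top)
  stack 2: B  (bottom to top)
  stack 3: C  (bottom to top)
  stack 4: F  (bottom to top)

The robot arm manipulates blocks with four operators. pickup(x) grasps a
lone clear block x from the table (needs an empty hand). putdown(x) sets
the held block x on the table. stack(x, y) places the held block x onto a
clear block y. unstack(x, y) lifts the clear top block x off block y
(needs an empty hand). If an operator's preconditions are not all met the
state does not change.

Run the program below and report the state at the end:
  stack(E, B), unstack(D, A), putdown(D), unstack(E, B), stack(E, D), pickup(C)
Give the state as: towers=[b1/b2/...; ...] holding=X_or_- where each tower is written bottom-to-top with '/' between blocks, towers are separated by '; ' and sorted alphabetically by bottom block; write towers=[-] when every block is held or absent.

towers=[A; B; D/E; F] holding=C

step 1 (stack(E, B)): towers=[A/D; B/E; C; F] holding=-
step 2 (unstack(D, A)): towers=[A; B/E; C; F] holding=D
step 3 (putdown(D)): towers=[A; B/E; C; D; F] holding=-
step 4 (unstack(E, B)): towers=[A; B; C; D; F] holding=E
step 5 (stack(E, D)): towers=[A; B; C; D/E; F] holding=-
step 6 (pickup(C)): towers=[A; B; D/E; F] holding=C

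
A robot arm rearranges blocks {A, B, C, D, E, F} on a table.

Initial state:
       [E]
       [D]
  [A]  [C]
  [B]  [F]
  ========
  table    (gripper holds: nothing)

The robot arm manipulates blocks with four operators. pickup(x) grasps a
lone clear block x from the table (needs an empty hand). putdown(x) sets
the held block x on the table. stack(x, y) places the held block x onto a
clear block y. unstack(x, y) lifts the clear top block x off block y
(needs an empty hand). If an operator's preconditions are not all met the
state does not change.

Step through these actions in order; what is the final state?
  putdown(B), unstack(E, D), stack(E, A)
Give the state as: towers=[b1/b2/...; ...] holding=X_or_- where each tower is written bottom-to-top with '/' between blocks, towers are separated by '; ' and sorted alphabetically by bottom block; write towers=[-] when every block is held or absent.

step 1 (putdown(B)) [no-op]: towers=[B/A; F/C/D/E] holding=-
step 2 (unstack(E, D)): towers=[B/A; F/C/D] holding=E
step 3 (stack(E, A)): towers=[B/A/E; F/C/D] holding=-

towers=[B/A/E; F/C/D] holding=-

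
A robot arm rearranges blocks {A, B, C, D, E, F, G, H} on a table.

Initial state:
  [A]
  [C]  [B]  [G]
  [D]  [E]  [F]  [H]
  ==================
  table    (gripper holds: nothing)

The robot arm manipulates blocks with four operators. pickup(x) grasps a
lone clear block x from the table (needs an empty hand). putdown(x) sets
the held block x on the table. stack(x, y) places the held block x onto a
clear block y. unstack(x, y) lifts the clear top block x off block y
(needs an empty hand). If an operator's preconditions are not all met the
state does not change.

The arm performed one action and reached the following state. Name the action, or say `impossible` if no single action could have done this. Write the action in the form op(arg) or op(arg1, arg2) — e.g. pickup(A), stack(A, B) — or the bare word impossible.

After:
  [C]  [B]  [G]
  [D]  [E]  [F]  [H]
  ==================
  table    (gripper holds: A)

target: towers=[D/C; E/B; F/G; H] holding=A
     unstack(G, F) → towers=[D/C/A; E/B; F; H] holding=G
     unstack(A, C) → towers=[D/C; E/B; F/G; H] holding=A  ← match
         pickup(H) → towers=[D/C/A; E/B; F/G] holding=H
     unstack(B, E) → towers=[D/C/A; E; F/G; H] holding=B

unstack(A, C)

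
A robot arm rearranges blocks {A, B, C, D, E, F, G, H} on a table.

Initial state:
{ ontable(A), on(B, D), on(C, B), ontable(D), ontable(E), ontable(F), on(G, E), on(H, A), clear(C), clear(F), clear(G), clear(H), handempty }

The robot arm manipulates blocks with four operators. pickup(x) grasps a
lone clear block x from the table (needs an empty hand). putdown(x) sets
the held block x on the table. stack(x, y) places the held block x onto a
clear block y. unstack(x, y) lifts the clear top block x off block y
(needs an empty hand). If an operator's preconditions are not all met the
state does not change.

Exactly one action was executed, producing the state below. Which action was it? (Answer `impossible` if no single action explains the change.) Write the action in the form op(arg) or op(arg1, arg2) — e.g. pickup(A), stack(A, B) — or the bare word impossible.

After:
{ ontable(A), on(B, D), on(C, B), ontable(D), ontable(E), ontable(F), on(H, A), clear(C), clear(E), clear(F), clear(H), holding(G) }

unstack(G, E)

target: towers=[A/H; D/B/C; E; F] holding=G
     unstack(G, E) → towers=[A/H; D/B/C; E; F] holding=G  ← match
     unstack(H, A) → towers=[A; D/B/C; E/G; F] holding=H
         pickup(F) → towers=[A/H; D/B/C; E/G] holding=F
     unstack(C, B) → towers=[A/H; D/B; E/G; F] holding=C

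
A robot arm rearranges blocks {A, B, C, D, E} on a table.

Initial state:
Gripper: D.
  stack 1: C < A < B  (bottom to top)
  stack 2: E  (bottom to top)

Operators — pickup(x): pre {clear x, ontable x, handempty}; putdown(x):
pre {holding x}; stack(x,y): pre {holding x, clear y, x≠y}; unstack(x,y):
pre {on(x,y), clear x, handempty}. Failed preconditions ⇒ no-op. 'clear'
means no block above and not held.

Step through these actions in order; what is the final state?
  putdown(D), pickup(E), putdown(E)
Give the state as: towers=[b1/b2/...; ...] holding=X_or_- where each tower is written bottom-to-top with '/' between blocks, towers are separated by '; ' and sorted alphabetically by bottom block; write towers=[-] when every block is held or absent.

step 1 (putdown(D)): towers=[C/A/B; D; E] holding=-
step 2 (pickup(E)): towers=[C/A/B; D] holding=E
step 3 (putdown(E)): towers=[C/A/B; D; E] holding=-

towers=[C/A/B; D; E] holding=-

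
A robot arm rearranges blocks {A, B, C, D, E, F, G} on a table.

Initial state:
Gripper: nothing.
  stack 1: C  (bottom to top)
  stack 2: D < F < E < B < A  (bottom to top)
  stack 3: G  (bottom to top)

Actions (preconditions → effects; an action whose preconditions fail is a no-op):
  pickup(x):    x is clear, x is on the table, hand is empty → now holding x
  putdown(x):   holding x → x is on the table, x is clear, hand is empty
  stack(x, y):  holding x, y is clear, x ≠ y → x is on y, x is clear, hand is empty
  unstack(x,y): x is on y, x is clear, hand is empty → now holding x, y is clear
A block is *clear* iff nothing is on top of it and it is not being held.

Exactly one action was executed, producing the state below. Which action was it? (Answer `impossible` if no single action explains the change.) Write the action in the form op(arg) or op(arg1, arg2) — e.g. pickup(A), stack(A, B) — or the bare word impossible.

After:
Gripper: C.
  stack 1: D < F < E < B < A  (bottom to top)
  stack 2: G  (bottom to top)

target: towers=[D/F/E/B/A; G] holding=C
         pickup(G) → towers=[C; D/F/E/B/A] holding=G
     unstack(A, B) → towers=[C; D/F/E/B; G] holding=A
         pickup(C) → towers=[D/F/E/B/A; G] holding=C  ← match

pickup(C)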